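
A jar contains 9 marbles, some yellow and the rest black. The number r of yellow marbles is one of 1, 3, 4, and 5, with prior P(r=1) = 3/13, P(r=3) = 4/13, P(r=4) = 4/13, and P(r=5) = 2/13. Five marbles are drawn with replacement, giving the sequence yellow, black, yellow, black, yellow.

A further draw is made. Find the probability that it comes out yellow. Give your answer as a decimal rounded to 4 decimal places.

0.4409

Under each hypothesis, the probability of the observed sequence is: P(data | r = 1) = (1/9)(8/9)(1/9)(8/9)(1/9) = 0.0010838; P(data | r = 3) = (3/9)(6/9)(3/9)(6/9)(3/9) = 0.016461; P(data | r = 4) = (4/9)(5/9)(4/9)(5/9)(4/9) = 0.027096; P(data | r = 5) = (5/9)(4/9)(5/9)(4/9)(5/9) = 0.03387.
Weighting by the prior gives 3/13 · 0.0010838 = 0.00025012, 4/13 · 0.016461 = 0.0050649, 4/13 · 0.027096 = 0.0083373, 2/13 · 0.03387 = 0.0052108; summing to 0.018863.
The posterior is then P(r = 1 | data) = 0.01326, P(r = 3 | data) = 0.26851, P(r = 4 | data) = 0.44199, P(r = 5 | data) = 0.27624.
The predictive probability is P(yellow next | data) = (1/9)(0.01326) + (1/3)(0.26851) + (4/9)(0.44199) + (5/9)(0.27624) = 0.44088.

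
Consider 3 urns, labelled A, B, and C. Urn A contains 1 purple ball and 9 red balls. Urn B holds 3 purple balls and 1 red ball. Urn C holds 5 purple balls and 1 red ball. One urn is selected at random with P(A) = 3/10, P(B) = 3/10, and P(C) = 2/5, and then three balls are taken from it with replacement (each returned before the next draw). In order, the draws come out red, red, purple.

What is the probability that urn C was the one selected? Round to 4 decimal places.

0.1944

Compute the likelihood of the observed sequence for each case: P(data | urn A) = (9/10)(9/10)(1/10) = 0.081; P(data | urn B) = (1/4)(1/4)(3/4) = 0.046875; P(data | urn C) = (1/6)(1/6)(5/6) = 0.023148.
Multiplying each by its prior: 3/10 · 0.081 = 0.0243, 3/10 · 0.046875 = 0.014063, 2/5 · 0.023148 = 0.0092593; summing to 0.047622.
Hence P(urn C | data) = (0.0092593) / (0.047622) = 0.19443.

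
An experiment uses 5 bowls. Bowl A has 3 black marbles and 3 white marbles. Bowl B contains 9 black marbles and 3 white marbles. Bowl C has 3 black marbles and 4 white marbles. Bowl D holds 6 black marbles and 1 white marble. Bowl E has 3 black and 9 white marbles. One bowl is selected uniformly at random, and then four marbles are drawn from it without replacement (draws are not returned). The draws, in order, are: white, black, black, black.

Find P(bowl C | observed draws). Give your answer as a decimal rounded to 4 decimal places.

0.0809

The likelihood of the observed sequence under each hypothesis: P(data | bowl A) = (3/6)(3/5)(2/4)(1/3) = 0.05; P(data | bowl B) = (3/12)(9/11)(8/10)(7/9) = 0.12727; P(data | bowl C) = (4/7)(3/6)(2/5)(1/4) = 0.028571; P(data | bowl D) = (1/7)(6/6)(5/5)(4/4) = 0.14286; P(data | bowl E) = (9/12)(3/11)(2/10)(1/9) = 0.0045455.
The prior-weighted likelihoods are 1/5 · 0.05 = 0.01, 1/5 · 0.12727 = 0.025455, 1/5 · 0.028571 = 0.0057143, 1/5 · 0.14286 = 0.028571, 1/5 · 0.0045455 = 0.00090909; these sum to 0.070649.
Hence P(bowl C | data) = (0.0057143) / (0.070649) = 0.080882.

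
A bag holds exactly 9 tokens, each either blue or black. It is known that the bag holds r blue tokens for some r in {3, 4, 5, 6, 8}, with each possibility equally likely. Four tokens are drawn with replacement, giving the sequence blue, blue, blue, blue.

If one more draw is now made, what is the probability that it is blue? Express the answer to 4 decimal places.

Under each hypothesis, the probability of the observed sequence is: P(data | r = 3) = (3/9)(3/9)(3/9)(3/9) = 0.012346; P(data | r = 4) = (4/9)(4/9)(4/9)(4/9) = 0.039018; P(data | r = 5) = (5/9)(5/9)(5/9)(5/9) = 0.09526; P(data | r = 6) = (6/9)(6/9)(6/9)(6/9) = 0.19753; P(data | r = 8) = (8/9)(8/9)(8/9)(8/9) = 0.6243.
Multiplying each by its prior: 1/5 · 0.012346 = 0.0024691, 1/5 · 0.039018 = 0.0078037, 1/5 · 0.09526 = 0.019052, 1/5 · 0.19753 = 0.039506, 1/5 · 0.6243 = 0.12486; summing to 0.19369.
Dividing through by the total gives posterior P(r = 3 | data) = 0.012748, P(r = 4 | data) = 0.04029, P(r = 5 | data) = 0.098363, P(r = 6 | data) = 0.20397, P(r = 8 | data) = 0.64463.
Averaging over the posterior, P(blue next | data) = (1/3)(0.012748) + (4/9)(0.04029) + (5/9)(0.098363) + (2/3)(0.20397) + (8/9)(0.64463) = 0.78579.

0.7858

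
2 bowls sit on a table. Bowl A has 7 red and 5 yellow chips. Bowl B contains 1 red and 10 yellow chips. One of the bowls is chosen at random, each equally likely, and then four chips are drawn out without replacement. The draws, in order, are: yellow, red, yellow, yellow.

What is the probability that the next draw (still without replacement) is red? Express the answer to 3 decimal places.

0.210

For each hypothesis, P(data | H) works out to: P(data | bowl A) = (5/12)(7/11)(4/10)(3/9) = 7/198; P(data | bowl B) = (10/11)(1/10)(9/9)(8/8) = 1/11.
The prior-weighted likelihoods are 1/2 · 7/198 = 7/396, 1/2 · 1/11 = 1/22; these sum to 25/396.
The posterior is then P(bowl A | data) = 7/25, P(bowl B | data) = 18/25.
The predictive probability is P(red next | data) = (3/4)(7/25) + (0)(18/25) = 21/100.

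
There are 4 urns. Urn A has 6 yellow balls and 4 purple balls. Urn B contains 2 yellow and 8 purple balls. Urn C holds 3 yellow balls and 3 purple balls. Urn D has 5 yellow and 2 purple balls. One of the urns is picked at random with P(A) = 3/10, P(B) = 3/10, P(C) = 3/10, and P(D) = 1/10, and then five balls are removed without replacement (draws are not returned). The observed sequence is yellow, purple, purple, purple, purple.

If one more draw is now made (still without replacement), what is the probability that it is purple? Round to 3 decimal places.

0.767

Compute the likelihood of the observed sequence for each case: P(data | urn A) = (6/10)(4/9)(3/8)(2/7)(1/6) = 0.0047619; P(data | urn B) = (2/10)(8/9)(7/8)(6/7)(5/6) = 0.11111; P(data | urn C) = (3/6)(3/5)(2/4)(1/3)(0/2) = 0; P(data | urn D) = (5/7)(2/6)(1/5)(0/4) = 0.
The prior-weighted likelihoods are 3/10 · 0.0047619 = 0.0014286, 3/10 · 0.11111 = 0.033333, 3/10 · 0 = 0, 1/10 · 0 = 0; with total 0.034762.
Dividing through by the total gives posterior P(urn A | data) = 0.041096, P(urn B | data) = 0.9589, P(urn C | data) = 0, P(urn D | data) = 0.
Averaging over the posterior, P(purple next | data) = (0)(0.041096) + (4/5)(0.9589) = 0.76712.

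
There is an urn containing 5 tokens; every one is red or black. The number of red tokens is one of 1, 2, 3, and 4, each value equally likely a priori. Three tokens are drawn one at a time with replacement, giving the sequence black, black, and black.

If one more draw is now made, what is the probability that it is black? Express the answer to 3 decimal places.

For each hypothesis, P(data | H) works out to: P(data | r = 1) = (4/5)(4/5)(4/5) = 64/125; P(data | r = 2) = (3/5)(3/5)(3/5) = 27/125; P(data | r = 3) = (2/5)(2/5)(2/5) = 8/125; P(data | r = 4) = (1/5)(1/5)(1/5) = 1/125.
Multiplying each by its prior: 1/4 · 64/125 = 16/125, 1/4 · 27/125 = 27/500, 1/4 · 8/125 = 2/125, 1/4 · 1/125 = 1/500; with total 1/5.
Dividing through by the total gives posterior P(r = 1 | data) = 16/25, P(r = 2 | data) = 27/100, P(r = 3 | data) = 2/25, P(r = 4 | data) = 1/100.
Averaging over the posterior, P(black next | data) = (4/5)(16/25) + (3/5)(27/100) + (2/5)(2/25) + (1/5)(1/100) = 177/250.

0.708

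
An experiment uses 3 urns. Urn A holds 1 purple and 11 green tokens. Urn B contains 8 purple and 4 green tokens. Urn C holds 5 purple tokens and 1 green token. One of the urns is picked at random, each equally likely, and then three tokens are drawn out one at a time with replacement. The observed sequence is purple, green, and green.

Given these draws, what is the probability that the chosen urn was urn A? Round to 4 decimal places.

Compute the likelihood of the observed sequence for each case: P(data | urn A) = (1/12)(11/12)(11/12) = 0.070023; P(data | urn B) = (8/12)(4/12)(4/12) = 0.074074; P(data | urn C) = (5/6)(1/6)(1/6) = 0.023148.
Multiplying each by its prior: 1/3 · 0.070023 = 0.023341, 1/3 · 0.074074 = 0.024691, 1/3 · 0.023148 = 0.007716; summing to 0.055748.
So P(urn A | data) = (0.023341) / (0.055748) = 0.41869.

0.4187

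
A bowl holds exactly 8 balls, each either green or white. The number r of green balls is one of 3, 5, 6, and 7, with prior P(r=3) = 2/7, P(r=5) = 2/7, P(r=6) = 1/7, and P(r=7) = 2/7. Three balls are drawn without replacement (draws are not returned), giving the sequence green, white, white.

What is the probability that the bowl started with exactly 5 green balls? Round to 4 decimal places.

Under each hypothesis, the probability of the observed sequence is: P(data | r = 3) = (3/8)(5/7)(4/6) = 5/28; P(data | r = 5) = (5/8)(3/7)(2/6) = 5/56; P(data | r = 6) = (6/8)(2/7)(1/6) = 1/28; P(data | r = 7) = (7/8)(1/7)(0/6) = 0.
Multiplying each by its prior: 2/7 · 5/28 = 5/98, 2/7 · 5/56 = 5/196, 1/7 · 1/28 = 1/196, 2/7 · 0 = 0; summing to 4/49.
Hence P(r = 5 | data) = (5/196) / (4/49) = 5/16.

0.3125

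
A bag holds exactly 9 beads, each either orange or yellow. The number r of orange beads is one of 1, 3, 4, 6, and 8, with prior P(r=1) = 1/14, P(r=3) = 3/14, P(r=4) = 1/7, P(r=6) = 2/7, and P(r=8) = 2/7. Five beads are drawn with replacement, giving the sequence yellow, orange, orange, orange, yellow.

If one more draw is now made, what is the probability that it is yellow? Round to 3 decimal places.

Compute the likelihood of the observed sequence for each case: P(data | r = 1) = (8/9)(1/9)(1/9)(1/9)(8/9) = 0.0010838; P(data | r = 3) = (6/9)(3/9)(3/9)(3/9)(6/9) = 0.016461; P(data | r = 4) = (5/9)(4/9)(4/9)(4/9)(5/9) = 0.027096; P(data | r = 6) = (3/9)(6/9)(6/9)(6/9)(3/9) = 0.032922; P(data | r = 8) = (1/9)(8/9)(8/9)(8/9)(1/9) = 0.0086708.
The prior-weighted likelihoods are 1/14 · 0.0010838 = 7.7418e-05, 3/14 · 0.016461 = 0.0035273, 1/7 · 0.027096 = 0.0038709, 2/7 · 0.032922 = 0.0094062, 2/7 · 0.0086708 = 0.0024774; summing to 0.019359.
Normalising, the posterior is P(r = 1 | data) = 0.003999, P(r = 3 | data) = 0.1822, P(r = 4 | data) = 0.19995, P(r = 6 | data) = 0.48588, P(r = 8 | data) = 0.12797.
The predictive probability is P(yellow next | data) = (8/9)(0.003999) + (2/3)(0.1822) + (5/9)(0.19995) + (1/3)(0.48588) + (1/9)(0.12797) = 0.41229.

0.412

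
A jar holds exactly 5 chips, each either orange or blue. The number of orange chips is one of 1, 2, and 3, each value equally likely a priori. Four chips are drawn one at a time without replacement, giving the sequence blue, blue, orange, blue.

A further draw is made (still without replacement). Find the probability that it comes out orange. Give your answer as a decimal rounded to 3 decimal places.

Compute the likelihood of the observed sequence for each case: P(data | r = 1) = (4/5)(3/4)(1/3)(2/2) = 1/5; P(data | r = 2) = (3/5)(2/4)(2/3)(1/2) = 1/10; P(data | r = 3) = (2/5)(1/4)(3/3)(0/2) = 0.
The prior-weighted likelihoods are 1/3 · 1/5 = 1/15, 1/3 · 1/10 = 1/30, 1/3 · 0 = 0; these sum to 1/10.
The posterior is then P(r = 1 | data) = 2/3, P(r = 2 | data) = 1/3, P(r = 3 | data) = 0.
The predictive probability is P(orange next | data) = (0)(2/3) + (1)(1/3) = 1/3.

0.333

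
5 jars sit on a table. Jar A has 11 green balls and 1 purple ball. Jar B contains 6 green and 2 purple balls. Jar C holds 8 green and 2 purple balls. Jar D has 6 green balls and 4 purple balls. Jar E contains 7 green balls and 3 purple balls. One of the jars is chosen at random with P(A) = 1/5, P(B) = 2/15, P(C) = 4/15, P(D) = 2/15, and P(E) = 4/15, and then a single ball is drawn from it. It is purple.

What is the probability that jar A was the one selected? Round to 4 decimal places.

Compute the likelihood of this draw for each case: P(data | jar A) = (1/12) = 1/12; P(data | jar B) = (2/8) = 1/4; P(data | jar C) = (2/10) = 1/5; P(data | jar D) = (4/10) = 2/5; P(data | jar E) = (3/10) = 3/10.
Weighting by the prior gives 1/5 · 1/12 = 1/60, 2/15 · 1/4 = 1/30, 4/15 · 1/5 = 4/75, 2/15 · 2/5 = 4/75, 4/15 · 3/10 = 2/25; these sum to 71/300.
By Bayes' rule, P(jar A | data) = (1/60) / (71/300) = 5/71.

0.0704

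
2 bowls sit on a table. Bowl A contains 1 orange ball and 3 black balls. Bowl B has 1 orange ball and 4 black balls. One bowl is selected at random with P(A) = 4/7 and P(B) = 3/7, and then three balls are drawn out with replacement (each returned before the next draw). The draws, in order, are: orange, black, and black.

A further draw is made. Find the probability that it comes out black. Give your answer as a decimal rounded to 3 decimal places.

The likelihood of the observed sequence under each hypothesis: P(data | bowl A) = (1/4)(3/4)(3/4) = 0.14062; P(data | bowl B) = (1/5)(4/5)(4/5) = 0.128.
Multiplying each by its prior: 4/7 · 0.14062 = 0.080357, 3/7 · 0.128 = 0.054857; these sum to 0.13521.
Dividing through by the total gives posterior P(bowl A | data) = 0.59429, P(bowl B | data) = 0.40571.
The predictive probability is P(black next | data) = (3/4)(0.59429) + (4/5)(0.40571) = 0.77029.

0.770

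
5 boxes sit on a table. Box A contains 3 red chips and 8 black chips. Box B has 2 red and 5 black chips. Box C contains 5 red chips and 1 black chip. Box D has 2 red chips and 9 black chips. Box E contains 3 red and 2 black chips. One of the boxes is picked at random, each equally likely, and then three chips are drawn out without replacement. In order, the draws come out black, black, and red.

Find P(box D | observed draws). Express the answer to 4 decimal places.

0.2402

Under each hypothesis, the probability of the observed sequence is: P(data | box A) = (8/11)(7/10)(3/9) = 0.1697; P(data | box B) = (5/7)(4/6)(2/5) = 0.19048; P(data | box C) = (1/6)(0/5) = 0; P(data | box D) = (9/11)(8/10)(2/9) = 0.14545; P(data | box E) = (2/5)(1/4)(3/3) = 0.1.
The prior-weighted likelihoods are 1/5 · 0.1697 = 0.033939, 1/5 · 0.19048 = 0.038095, 1/5 · 0 = 0, 1/5 · 0.14545 = 0.029091, 1/5 · 0.1 = 0.02; these sum to 0.12113.
So P(box D | data) = (0.029091) / (0.12113) = 0.24017.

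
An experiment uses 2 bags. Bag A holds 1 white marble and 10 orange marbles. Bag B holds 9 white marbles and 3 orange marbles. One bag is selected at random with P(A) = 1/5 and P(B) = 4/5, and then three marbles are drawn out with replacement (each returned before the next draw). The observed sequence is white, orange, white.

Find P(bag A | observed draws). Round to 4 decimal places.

0.0132

For each hypothesis, P(data | H) works out to: P(data | bag A) = (1/11)(10/11)(1/11) = 0.0075131; P(data | bag B) = (9/12)(3/12)(9/12) = 0.14062.
Multiplying each by its prior: 1/5 · 0.0075131 = 0.0015026, 4/5 · 0.14062 = 0.1125; summing to 0.114.
By Bayes' rule, P(bag A | data) = (0.0015026) / (0.114) = 0.013181.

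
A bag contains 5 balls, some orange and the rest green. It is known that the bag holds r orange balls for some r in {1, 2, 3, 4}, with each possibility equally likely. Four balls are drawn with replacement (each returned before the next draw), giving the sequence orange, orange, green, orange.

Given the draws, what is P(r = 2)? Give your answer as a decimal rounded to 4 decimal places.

For each hypothesis, P(data | H) works out to: P(data | r = 1) = (1/5)(1/5)(4/5)(1/5) = 0.0064; P(data | r = 2) = (2/5)(2/5)(3/5)(2/5) = 0.0384; P(data | r = 3) = (3/5)(3/5)(2/5)(3/5) = 0.0864; P(data | r = 4) = (4/5)(4/5)(1/5)(4/5) = 0.1024.
Multiplying each by its prior: 1/4 · 0.0064 = 0.0016, 1/4 · 0.0384 = 0.0096, 1/4 · 0.0864 = 0.0216, 1/4 · 0.1024 = 0.0256; with total 0.0584.
By Bayes' rule, P(r = 2 | data) = (0.0096) / (0.0584) = 0.16438.

0.1644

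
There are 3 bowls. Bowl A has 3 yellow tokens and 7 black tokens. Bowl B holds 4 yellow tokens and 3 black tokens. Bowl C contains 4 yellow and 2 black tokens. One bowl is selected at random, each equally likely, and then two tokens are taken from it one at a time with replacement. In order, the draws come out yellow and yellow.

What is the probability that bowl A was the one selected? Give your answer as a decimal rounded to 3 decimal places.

0.105

Compute the likelihood of the observed sequence for each case: P(data | bowl A) = (3/10)(3/10) = 0.09; P(data | bowl B) = (4/7)(4/7) = 0.32653; P(data | bowl C) = (4/6)(4/6) = 0.44444.
Multiplying each by its prior: 1/3 · 0.09 = 0.03, 1/3 · 0.32653 = 0.10884, 1/3 · 0.44444 = 0.14815; summing to 0.28699.
Hence P(bowl A | data) = (0.03) / (0.28699) = 0.10453.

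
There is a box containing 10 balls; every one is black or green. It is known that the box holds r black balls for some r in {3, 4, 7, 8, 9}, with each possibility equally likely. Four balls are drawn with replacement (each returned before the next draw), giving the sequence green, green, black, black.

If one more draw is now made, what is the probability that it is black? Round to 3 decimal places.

Compute the likelihood of the observed sequence for each case: P(data | r = 3) = (7/10)(7/10)(3/10)(3/10) = 0.0441; P(data | r = 4) = (6/10)(6/10)(4/10)(4/10) = 0.0576; P(data | r = 7) = (3/10)(3/10)(7/10)(7/10) = 0.0441; P(data | r = 8) = (2/10)(2/10)(8/10)(8/10) = 0.0256; P(data | r = 9) = (1/10)(1/10)(9/10)(9/10) = 0.0081.
Multiplying each by its prior: 1/5 · 0.0441 = 0.00882, 1/5 · 0.0576 = 0.01152, 1/5 · 0.0441 = 0.00882, 1/5 · 0.0256 = 0.00512, 1/5 · 0.0081 = 0.00162; summing to 0.0359.
Normalising, the posterior is P(r = 3 | data) = 0.24568, P(r = 4 | data) = 0.32089, P(r = 7 | data) = 0.24568, P(r = 8 | data) = 0.14262, P(r = 9 | data) = 0.045125.
So P(black next | data) = Σ P(black next | H) P(H | data) = (3/10)(0.24568) + (2/5)(0.32089) + (7/10)(0.24568) + (4/5)(0.14262) + (9/10)(0.045125) = 0.52875.

0.529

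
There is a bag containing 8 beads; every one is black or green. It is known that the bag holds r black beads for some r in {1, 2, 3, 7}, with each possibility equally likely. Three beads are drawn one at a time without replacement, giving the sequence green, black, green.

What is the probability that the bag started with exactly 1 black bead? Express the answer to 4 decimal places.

The likelihood of the observed sequence under each hypothesis: P(data | r = 1) = (7/8)(1/7)(6/6) = 1/8; P(data | r = 2) = (6/8)(2/7)(5/6) = 5/28; P(data | r = 3) = (5/8)(3/7)(4/6) = 5/28; P(data | r = 7) = (1/8)(7/7)(0/6) = 0.
Weighting by the prior gives 1/4 · 1/8 = 1/32, 1/4 · 5/28 = 5/112, 1/4 · 5/28 = 5/112, 1/4 · 0 = 0; summing to 27/224.
So P(r = 1 | data) = (1/32) / (27/224) = 7/27.

0.2593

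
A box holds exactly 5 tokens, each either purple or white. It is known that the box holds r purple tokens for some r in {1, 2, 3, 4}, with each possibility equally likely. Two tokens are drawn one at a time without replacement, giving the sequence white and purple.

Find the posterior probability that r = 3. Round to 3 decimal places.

Compute the likelihood of the observed sequence for each case: P(data | r = 1) = (4/5)(1/4) = 1/5; P(data | r = 2) = (3/5)(2/4) = 3/10; P(data | r = 3) = (2/5)(3/4) = 3/10; P(data | r = 4) = (1/5)(4/4) = 1/5.
Multiplying each by its prior: 1/4 · 1/5 = 1/20, 1/4 · 3/10 = 3/40, 1/4 · 3/10 = 3/40, 1/4 · 1/5 = 1/20; these sum to 1/4.
Therefore the posterior P(r = 3 | data) = (3/40) / (1/4) = 3/10.

0.300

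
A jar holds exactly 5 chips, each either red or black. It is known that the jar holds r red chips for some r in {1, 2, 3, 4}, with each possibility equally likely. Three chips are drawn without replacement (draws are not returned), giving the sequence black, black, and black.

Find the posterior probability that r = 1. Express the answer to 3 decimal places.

0.800

For each hypothesis, P(data | H) works out to: P(data | r = 1) = (4/5)(3/4)(2/3) = 2/5; P(data | r = 2) = (3/5)(2/4)(1/3) = 1/10; P(data | r = 3) = (2/5)(1/4)(0/3) = 0; P(data | r = 4) = (1/5)(0/4) = 0.
The prior-weighted likelihoods are 1/4 · 2/5 = 1/10, 1/4 · 1/10 = 1/40, 1/4 · 0 = 0, 1/4 · 0 = 0; these sum to 1/8.
So P(r = 1 | data) = (1/10) / (1/8) = 4/5.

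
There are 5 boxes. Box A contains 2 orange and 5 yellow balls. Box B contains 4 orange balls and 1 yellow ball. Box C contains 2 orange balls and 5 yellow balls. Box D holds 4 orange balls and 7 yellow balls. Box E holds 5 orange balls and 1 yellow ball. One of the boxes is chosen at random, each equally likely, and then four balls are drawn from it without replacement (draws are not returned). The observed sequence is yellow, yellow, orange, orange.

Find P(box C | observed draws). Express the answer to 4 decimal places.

0.2997

The likelihood of the observed sequence under each hypothesis: P(data | box A) = (5/7)(4/6)(2/5)(1/4) = 0.047619; P(data | box B) = (1/5)(0/4) = 0; P(data | box C) = (5/7)(4/6)(2/5)(1/4) = 0.047619; P(data | box D) = (7/11)(6/10)(4/9)(3/8) = 0.063636; P(data | box E) = (1/6)(0/5) = 0.
Weighting by the prior gives 1/5 · 0.047619 = 0.0095238, 1/5 · 0 = 0, 1/5 · 0.047619 = 0.0095238, 1/5 · 0.063636 = 0.012727, 1/5 · 0 = 0; with total 0.031775.
Hence P(box C | data) = (0.0095238) / (0.031775) = 0.29973.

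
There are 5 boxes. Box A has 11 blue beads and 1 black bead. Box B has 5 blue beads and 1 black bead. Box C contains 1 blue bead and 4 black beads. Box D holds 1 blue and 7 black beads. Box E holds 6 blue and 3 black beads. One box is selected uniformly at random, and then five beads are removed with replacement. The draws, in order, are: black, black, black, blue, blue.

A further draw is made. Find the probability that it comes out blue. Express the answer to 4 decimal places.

The likelihood of the observed sequence under each hypothesis: P(data | box A) = (1/12)(1/12)(1/12)(11/12)(11/12) = 0.00048627; P(data | box B) = (1/6)(1/6)(1/6)(5/6)(5/6) = 0.003215; P(data | box C) = (4/5)(4/5)(4/5)(1/5)(1/5) = 0.02048; P(data | box D) = (7/8)(7/8)(7/8)(1/8)(1/8) = 0.010468; P(data | box E) = (3/9)(3/9)(3/9)(6/9)(6/9) = 0.016461.
Weighting by the prior gives 1/5 · 0.00048627 = 9.7254e-05, 1/5 · 0.003215 = 0.000643, 1/5 · 0.02048 = 0.004096, 1/5 · 0.010468 = 0.0020935, 1/5 · 0.016461 = 0.0032922; summing to 0.010222.
The posterior is then P(box A | data) = 0.0095143, P(box B | data) = 0.062904, P(box C | data) = 0.40071, P(box D | data) = 0.20481, P(box E | data) = 0.32207.
The predictive probability is P(blue next | data) = (11/12)(0.0095143) + (5/6)(0.062904) + (1/5)(0.40071) + (1/8)(0.20481) + (2/3)(0.32207) = 0.3816.

0.3816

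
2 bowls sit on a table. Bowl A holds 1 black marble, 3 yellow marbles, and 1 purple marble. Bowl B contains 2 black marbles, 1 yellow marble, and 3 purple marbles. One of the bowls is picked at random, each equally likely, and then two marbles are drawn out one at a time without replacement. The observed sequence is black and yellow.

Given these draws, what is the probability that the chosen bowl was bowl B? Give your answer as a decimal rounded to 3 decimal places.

Under each hypothesis, the probability of the observed sequence is: P(data | bowl A) = (1/5)(3/4) = 3/20; P(data | bowl B) = (2/6)(1/5) = 1/15.
Weighting by the prior gives 1/2 · 3/20 = 3/40, 1/2 · 1/15 = 1/30; summing to 13/120.
So P(bowl B | data) = (1/30) / (13/120) = 4/13.

0.308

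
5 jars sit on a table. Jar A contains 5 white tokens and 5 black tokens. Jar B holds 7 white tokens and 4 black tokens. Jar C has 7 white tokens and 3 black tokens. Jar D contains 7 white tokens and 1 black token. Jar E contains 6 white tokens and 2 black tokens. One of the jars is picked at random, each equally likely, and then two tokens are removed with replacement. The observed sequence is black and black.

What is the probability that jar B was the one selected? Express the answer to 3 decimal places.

0.240

Under each hypothesis, the probability of the observed sequence is: P(data | jar A) = (5/10)(5/10) = 0.25; P(data | jar B) = (4/11)(4/11) = 0.13223; P(data | jar C) = (3/10)(3/10) = 0.09; P(data | jar D) = (1/8)(1/8) = 0.015625; P(data | jar E) = (2/8)(2/8) = 0.0625.
The prior-weighted likelihoods are 1/5 · 0.25 = 0.05, 1/5 · 0.13223 = 0.026446, 1/5 · 0.09 = 0.018, 1/5 · 0.015625 = 0.003125, 1/5 · 0.0625 = 0.0125; these sum to 0.11007.
Therefore the posterior P(jar B | data) = (0.026446) / (0.11007) = 0.24027.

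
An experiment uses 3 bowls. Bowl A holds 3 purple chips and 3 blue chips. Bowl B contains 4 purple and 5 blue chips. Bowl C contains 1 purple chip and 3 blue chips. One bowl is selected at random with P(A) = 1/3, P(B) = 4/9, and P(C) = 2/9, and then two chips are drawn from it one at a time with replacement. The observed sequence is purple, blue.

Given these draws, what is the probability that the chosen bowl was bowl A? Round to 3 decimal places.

0.355

Compute the likelihood of the observed sequence for each case: P(data | bowl A) = (3/6)(3/6) = 0.25; P(data | bowl B) = (4/9)(5/9) = 0.24691; P(data | bowl C) = (1/4)(3/4) = 0.1875.
Weighting by the prior gives 1/3 · 0.25 = 0.083333, 4/9 · 0.24691 = 0.10974, 2/9 · 0.1875 = 0.041667; summing to 0.23474.
Hence P(bowl A | data) = (0.083333) / (0.23474) = 0.355.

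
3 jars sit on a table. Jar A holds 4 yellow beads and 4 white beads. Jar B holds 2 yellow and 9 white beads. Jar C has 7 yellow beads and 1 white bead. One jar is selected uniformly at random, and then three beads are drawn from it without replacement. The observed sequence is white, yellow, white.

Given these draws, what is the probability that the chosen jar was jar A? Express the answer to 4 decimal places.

Compute the likelihood of the observed sequence for each case: P(data | jar A) = (4/8)(4/7)(3/6) = 1/7; P(data | jar B) = (9/11)(2/10)(8/9) = 8/55; P(data | jar C) = (1/8)(7/7)(0/6) = 0.
Weighting by the prior gives 1/3 · 1/7 = 1/21, 1/3 · 8/55 = 8/165, 1/3 · 0 = 0; summing to 37/385.
Therefore the posterior P(jar A | data) = (1/21) / (37/385) = 55/111.

0.4955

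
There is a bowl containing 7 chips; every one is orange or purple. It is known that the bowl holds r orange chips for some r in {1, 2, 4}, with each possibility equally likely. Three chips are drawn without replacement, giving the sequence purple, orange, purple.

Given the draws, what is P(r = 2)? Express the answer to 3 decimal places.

0.426

The likelihood of the observed sequence under each hypothesis: P(data | r = 1) = (6/7)(1/6)(5/5) = 1/7; P(data | r = 2) = (5/7)(2/6)(4/5) = 4/21; P(data | r = 4) = (3/7)(4/6)(2/5) = 4/35.
The prior-weighted likelihoods are 1/3 · 1/7 = 1/21, 1/3 · 4/21 = 4/63, 1/3 · 4/35 = 4/105; these sum to 47/315.
By Bayes' rule, P(r = 2 | data) = (4/63) / (47/315) = 20/47.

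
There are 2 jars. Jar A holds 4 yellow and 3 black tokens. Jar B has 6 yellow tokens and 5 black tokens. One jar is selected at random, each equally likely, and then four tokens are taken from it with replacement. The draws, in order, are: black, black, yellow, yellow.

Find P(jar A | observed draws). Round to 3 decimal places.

0.494

Compute the likelihood of the observed sequence for each case: P(data | jar A) = (3/7)(3/7)(4/7)(4/7) = 0.059975; P(data | jar B) = (5/11)(5/11)(6/11)(6/11) = 0.061471.
Weighting by the prior gives 1/2 · 0.059975 = 0.029988, 1/2 · 0.061471 = 0.030736; summing to 0.060723.
Hence P(jar A | data) = (0.029988) / (0.060723) = 0.49384.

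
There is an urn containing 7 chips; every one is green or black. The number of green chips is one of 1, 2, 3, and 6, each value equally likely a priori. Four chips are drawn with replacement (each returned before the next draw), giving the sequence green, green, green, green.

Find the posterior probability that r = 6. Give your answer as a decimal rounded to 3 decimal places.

0.930

Under each hypothesis, the probability of the observed sequence is: P(data | r = 1) = (1/7)(1/7)(1/7)(1/7) = 0.00041649; P(data | r = 2) = (2/7)(2/7)(2/7)(2/7) = 0.0066639; P(data | r = 3) = (3/7)(3/7)(3/7)(3/7) = 0.033736; P(data | r = 6) = (6/7)(6/7)(6/7)(6/7) = 0.53978.
The prior-weighted likelihoods are 1/4 · 0.00041649 = 0.00010412, 1/4 · 0.0066639 = 0.001666, 1/4 · 0.033736 = 0.008434, 1/4 · 0.53978 = 0.13494; summing to 0.14515.
So P(r = 6 | data) = (0.13494) / (0.14515) = 0.9297.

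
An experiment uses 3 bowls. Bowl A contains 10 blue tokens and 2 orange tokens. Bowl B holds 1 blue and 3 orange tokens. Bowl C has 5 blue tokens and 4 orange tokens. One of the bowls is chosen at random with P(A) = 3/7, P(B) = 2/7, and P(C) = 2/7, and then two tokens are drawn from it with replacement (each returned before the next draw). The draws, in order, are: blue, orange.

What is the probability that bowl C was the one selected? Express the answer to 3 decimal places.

0.384

The likelihood of the observed sequence under each hypothesis: P(data | bowl A) = (10/12)(2/12) = 5/36; P(data | bowl B) = (1/4)(3/4) = 3/16; P(data | bowl C) = (5/9)(4/9) = 20/81.
Multiplying each by its prior: 3/7 · 5/36 = 5/84, 2/7 · 3/16 = 3/56, 2/7 · 20/81 = 40/567; with total 119/648.
Hence P(bowl C | data) = (40/567) / (119/648) = 320/833.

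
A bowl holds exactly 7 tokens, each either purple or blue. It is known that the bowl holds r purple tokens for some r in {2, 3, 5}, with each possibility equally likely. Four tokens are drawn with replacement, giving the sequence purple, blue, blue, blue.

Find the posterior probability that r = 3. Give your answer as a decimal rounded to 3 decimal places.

Compute the likelihood of the observed sequence for each case: P(data | r = 2) = (2/7)(5/7)(5/7)(5/7) = 0.10412; P(data | r = 3) = (3/7)(4/7)(4/7)(4/7) = 0.079967; P(data | r = 5) = (5/7)(2/7)(2/7)(2/7) = 0.01666.
The prior-weighted likelihoods are 1/3 · 0.10412 = 0.034708, 1/3 · 0.079967 = 0.026656, 1/3 · 0.01666 = 0.0055532; with total 0.066917.
Hence P(r = 3 | data) = (0.026656) / (0.066917) = 0.39834.

0.398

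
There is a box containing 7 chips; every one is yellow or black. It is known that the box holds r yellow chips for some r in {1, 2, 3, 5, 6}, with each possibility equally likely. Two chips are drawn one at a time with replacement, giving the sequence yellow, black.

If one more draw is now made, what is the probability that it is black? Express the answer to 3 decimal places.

0.519

The likelihood of the observed sequence under each hypothesis: P(data | r = 1) = (1/7)(6/7) = 6/49; P(data | r = 2) = (2/7)(5/7) = 10/49; P(data | r = 3) = (3/7)(4/7) = 12/49; P(data | r = 5) = (5/7)(2/7) = 10/49; P(data | r = 6) = (6/7)(1/7) = 6/49.
Weighting by the prior gives 1/5 · 6/49 = 6/245, 1/5 · 10/49 = 2/49, 1/5 · 12/49 = 12/245, 1/5 · 10/49 = 2/49, 1/5 · 6/49 = 6/245; with total 44/245.
Dividing through by the total gives posterior P(r = 1 | data) = 3/22, P(r = 2 | data) = 5/22, P(r = 3 | data) = 3/11, P(r = 5 | data) = 5/22, P(r = 6 | data) = 3/22.
The predictive probability is P(black next | data) = (6/7)(3/22) + (5/7)(5/22) + (4/7)(3/11) + (2/7)(5/22) + (1/7)(3/22) = 40/77.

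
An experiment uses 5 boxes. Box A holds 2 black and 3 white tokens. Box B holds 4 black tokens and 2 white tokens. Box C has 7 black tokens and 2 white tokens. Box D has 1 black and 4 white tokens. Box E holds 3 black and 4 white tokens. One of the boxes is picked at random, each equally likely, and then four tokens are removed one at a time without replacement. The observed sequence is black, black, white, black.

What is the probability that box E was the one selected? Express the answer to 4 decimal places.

0.0950

The likelihood of the observed sequence under each hypothesis: P(data | box A) = (2/5)(1/4)(3/3)(0/2) = 0; P(data | box B) = (4/6)(3/5)(2/4)(2/3) = 0.13333; P(data | box C) = (7/9)(6/8)(2/7)(5/6) = 0.13889; P(data | box D) = (1/5)(0/4) = 0; P(data | box E) = (3/7)(2/6)(4/5)(1/4) = 0.028571.
Multiplying each by its prior: 1/5 · 0 = 0, 1/5 · 0.13333 = 0.026667, 1/5 · 0.13889 = 0.027778, 1/5 · 0 = 0, 1/5 · 0.028571 = 0.0057143; these sum to 0.060159.
By Bayes' rule, P(box E | data) = (0.0057143) / (0.060159) = 0.094987.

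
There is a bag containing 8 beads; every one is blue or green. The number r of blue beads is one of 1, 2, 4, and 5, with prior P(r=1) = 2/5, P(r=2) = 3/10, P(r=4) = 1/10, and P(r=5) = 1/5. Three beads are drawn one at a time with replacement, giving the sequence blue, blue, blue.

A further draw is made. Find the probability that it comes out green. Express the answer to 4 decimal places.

0.4306

The likelihood of the observed sequence under each hypothesis: P(data | r = 1) = (1/8)(1/8)(1/8) = 0.0019531; P(data | r = 2) = (2/8)(2/8)(2/8) = 0.015625; P(data | r = 4) = (4/8)(4/8)(4/8) = 0.125; P(data | r = 5) = (5/8)(5/8)(5/8) = 0.24414.
Weighting by the prior gives 2/5 · 0.0019531 = 0.00078125, 3/10 · 0.015625 = 0.0046875, 1/10 · 0.125 = 0.0125, 1/5 · 0.24414 = 0.048828; these sum to 0.066797.
The posterior is then P(r = 1 | data) = 0.011696, P(r = 2 | data) = 0.070175, P(r = 4 | data) = 0.18713, P(r = 5 | data) = 0.73099.
Averaging over the posterior, P(green next | data) = (7/8)(0.011696) + (3/4)(0.070175) + (1/2)(0.18713) + (3/8)(0.73099) = 0.43056.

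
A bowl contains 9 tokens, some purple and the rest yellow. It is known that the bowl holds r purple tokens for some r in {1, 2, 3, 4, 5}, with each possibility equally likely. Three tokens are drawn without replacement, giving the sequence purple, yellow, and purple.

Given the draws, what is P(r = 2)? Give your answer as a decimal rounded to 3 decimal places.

0.074

The likelihood of the observed sequence under each hypothesis: P(data | r = 1) = (1/9)(8/8)(0/7) = 0; P(data | r = 2) = (2/9)(7/8)(1/7) = 1/36; P(data | r = 3) = (3/9)(6/8)(2/7) = 1/14; P(data | r = 4) = (4/9)(5/8)(3/7) = 5/42; P(data | r = 5) = (5/9)(4/8)(4/7) = 10/63.
The prior-weighted likelihoods are 1/5 · 0 = 0, 1/5 · 1/36 = 1/180, 1/5 · 1/14 = 1/70, 1/5 · 5/42 = 1/42, 1/5 · 10/63 = 2/63; with total 19/252.
Therefore the posterior P(r = 2 | data) = (1/180) / (19/252) = 7/95.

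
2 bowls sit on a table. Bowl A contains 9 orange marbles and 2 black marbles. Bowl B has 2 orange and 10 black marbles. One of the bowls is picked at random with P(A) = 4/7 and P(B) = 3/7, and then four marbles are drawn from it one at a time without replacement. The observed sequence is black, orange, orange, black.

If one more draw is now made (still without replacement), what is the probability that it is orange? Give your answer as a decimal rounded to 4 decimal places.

0.6154

Under each hypothesis, the probability of the observed sequence is: P(data | bowl A) = (2/11)(9/10)(8/9)(1/8) = 1/55; P(data | bowl B) = (10/12)(2/11)(1/10)(9/9) = 1/66.
Multiplying each by its prior: 4/7 · 1/55 = 4/385, 3/7 · 1/66 = 1/154; summing to 13/770.
Dividing through by the total gives posterior P(bowl A | data) = 8/13, P(bowl B | data) = 5/13.
Averaging over the posterior, P(orange next | data) = (1)(8/13) + (0)(5/13) = 8/13.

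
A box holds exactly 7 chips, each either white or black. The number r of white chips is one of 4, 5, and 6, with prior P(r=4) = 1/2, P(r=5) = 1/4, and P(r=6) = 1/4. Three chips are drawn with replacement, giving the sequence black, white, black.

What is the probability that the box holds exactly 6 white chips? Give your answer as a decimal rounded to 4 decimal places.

0.0612

For each hypothesis, P(data | H) works out to: P(data | r = 4) = (3/7)(4/7)(3/7) = 36/343; P(data | r = 5) = (2/7)(5/7)(2/7) = 20/343; P(data | r = 6) = (1/7)(6/7)(1/7) = 6/343.
Multiplying each by its prior: 1/2 · 36/343 = 18/343, 1/4 · 20/343 = 5/343, 1/4 · 6/343 = 3/686; these sum to 1/14.
So P(r = 6 | data) = (3/686) / (1/14) = 3/49.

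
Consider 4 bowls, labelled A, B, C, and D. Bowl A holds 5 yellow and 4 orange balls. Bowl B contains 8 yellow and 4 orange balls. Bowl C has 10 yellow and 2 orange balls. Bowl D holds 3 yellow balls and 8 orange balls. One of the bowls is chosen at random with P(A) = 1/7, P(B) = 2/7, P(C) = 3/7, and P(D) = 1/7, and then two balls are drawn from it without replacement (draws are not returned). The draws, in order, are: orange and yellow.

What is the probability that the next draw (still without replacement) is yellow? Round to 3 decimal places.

0.666

Compute the likelihood of the observed sequence for each case: P(data | bowl A) = (4/9)(5/8) = 5/18; P(data | bowl B) = (4/12)(8/11) = 8/33; P(data | bowl C) = (2/12)(10/11) = 5/33; P(data | bowl D) = (8/11)(3/10) = 12/55.
Multiplying each by its prior: 1/7 · 5/18 = 5/126, 2/7 · 8/33 = 16/231, 3/7 · 5/33 = 5/77, 1/7 · 12/55 = 12/385; these sum to 203/990.
Normalising, the posterior is P(bowl A | data) = 0.19353, P(bowl B | data) = 0.33779, P(bowl C | data) = 0.31668, P(bowl D | data) = 0.15201.
Averaging over the posterior, P(yellow next | data) = (4/7)(0.19353) + (7/10)(0.33779) + (9/10)(0.31668) + (2/9)(0.15201) = 0.66583.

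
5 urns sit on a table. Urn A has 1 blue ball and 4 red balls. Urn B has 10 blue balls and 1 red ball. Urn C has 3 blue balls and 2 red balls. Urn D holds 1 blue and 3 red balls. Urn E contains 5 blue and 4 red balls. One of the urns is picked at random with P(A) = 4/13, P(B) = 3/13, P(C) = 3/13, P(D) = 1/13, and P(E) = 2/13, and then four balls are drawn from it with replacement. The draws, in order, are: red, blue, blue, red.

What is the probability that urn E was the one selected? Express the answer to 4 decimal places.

0.2693

The likelihood of the observed sequence under each hypothesis: P(data | urn A) = (4/5)(1/5)(1/5)(4/5) = 0.0256; P(data | urn B) = (1/11)(10/11)(10/11)(1/11) = 0.0068301; P(data | urn C) = (2/5)(3/5)(3/5)(2/5) = 0.0576; P(data | urn D) = (3/4)(1/4)(1/4)(3/4) = 0.035156; P(data | urn E) = (4/9)(5/9)(5/9)(4/9) = 0.060966.
The prior-weighted likelihoods are 4/13 · 0.0256 = 0.0078769, 3/13 · 0.0068301 = 0.0015762, 3/13 · 0.0576 = 0.013292, 1/13 · 0.035156 = 0.0027043, 2/13 · 0.060966 = 0.0093794; these sum to 0.034829.
Hence P(urn E | data) = (0.0093794) / (0.034829) = 0.2693.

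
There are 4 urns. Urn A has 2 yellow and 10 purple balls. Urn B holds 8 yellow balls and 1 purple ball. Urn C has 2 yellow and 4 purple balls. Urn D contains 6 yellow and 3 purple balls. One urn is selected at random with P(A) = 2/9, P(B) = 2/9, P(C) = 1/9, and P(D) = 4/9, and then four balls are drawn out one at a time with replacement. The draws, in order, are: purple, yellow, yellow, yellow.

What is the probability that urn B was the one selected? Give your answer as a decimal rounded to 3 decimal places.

The likelihood of the observed sequence under each hypothesis: P(data | urn A) = (10/12)(2/12)(2/12)(2/12) = 0.003858; P(data | urn B) = (1/9)(8/9)(8/9)(8/9) = 0.078037; P(data | urn C) = (4/6)(2/6)(2/6)(2/6) = 0.024691; P(data | urn D) = (3/9)(6/9)(6/9)(6/9) = 0.098765.
Weighting by the prior gives 2/9 · 0.003858 = 0.00085734, 2/9 · 0.078037 = 0.017342, 1/9 · 0.024691 = 0.0027435, 4/9 · 0.098765 = 0.043896; these sum to 0.064838.
Hence P(urn B | data) = (0.017342) / (0.064838) = 0.26746.

0.267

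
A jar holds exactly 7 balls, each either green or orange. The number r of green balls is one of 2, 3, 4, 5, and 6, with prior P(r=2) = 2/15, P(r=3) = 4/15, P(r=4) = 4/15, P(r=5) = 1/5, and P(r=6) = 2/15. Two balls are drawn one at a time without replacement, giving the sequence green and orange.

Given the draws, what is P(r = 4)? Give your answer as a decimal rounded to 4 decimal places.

0.3038

For each hypothesis, P(data | H) works out to: P(data | r = 2) = (2/7)(5/6) = 5/21; P(data | r = 3) = (3/7)(4/6) = 2/7; P(data | r = 4) = (4/7)(3/6) = 2/7; P(data | r = 5) = (5/7)(2/6) = 5/21; P(data | r = 6) = (6/7)(1/6) = 1/7.
Multiplying each by its prior: 2/15 · 5/21 = 2/63, 4/15 · 2/7 = 8/105, 4/15 · 2/7 = 8/105, 1/5 · 5/21 = 1/21, 2/15 · 1/7 = 2/105; summing to 79/315.
By Bayes' rule, P(r = 4 | data) = (8/105) / (79/315) = 24/79.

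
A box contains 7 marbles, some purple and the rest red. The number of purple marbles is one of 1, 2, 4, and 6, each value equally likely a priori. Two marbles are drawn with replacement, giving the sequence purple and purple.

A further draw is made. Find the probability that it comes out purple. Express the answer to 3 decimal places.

Compute the likelihood of the observed sequence for each case: P(data | r = 1) = (1/7)(1/7) = 1/49; P(data | r = 2) = (2/7)(2/7) = 4/49; P(data | r = 4) = (4/7)(4/7) = 16/49; P(data | r = 6) = (6/7)(6/7) = 36/49.
Weighting by the prior gives 1/4 · 1/49 = 1/196, 1/4 · 4/49 = 1/49, 1/4 · 16/49 = 4/49, 1/4 · 36/49 = 9/49; with total 57/196.
Dividing through by the total gives posterior P(r = 1 | data) = 1/57, P(r = 2 | data) = 4/57, P(r = 4 | data) = 16/57, P(r = 6 | data) = 12/19.
The predictive probability is P(purple next | data) = (1/7)(1/57) + (2/7)(4/57) + (4/7)(16/57) + (6/7)(12/19) = 289/399.

0.724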